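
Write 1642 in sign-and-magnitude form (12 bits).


Sign bit: 0 (positive)
Magnitude: 1642 = 11001101010
= 011001101010


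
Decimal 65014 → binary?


Divide by 2 repeatedly:
65014 ÷ 2 = 32507 remainder 0
32507 ÷ 2 = 16253 remainder 1
16253 ÷ 2 = 8126 remainder 1
8126 ÷ 2 = 4063 remainder 0
4063 ÷ 2 = 2031 remainder 1
2031 ÷ 2 = 1015 remainder 1
1015 ÷ 2 = 507 remainder 1
507 ÷ 2 = 253 remainder 1
253 ÷ 2 = 126 remainder 1
126 ÷ 2 = 63 remainder 0
63 ÷ 2 = 31 remainder 1
31 ÷ 2 = 15 remainder 1
15 ÷ 2 = 7 remainder 1
7 ÷ 2 = 3 remainder 1
3 ÷ 2 = 1 remainder 1
1 ÷ 2 = 0 remainder 1
Reading remainders bottom-up:
= 1111110111110110


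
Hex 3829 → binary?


Each hex digit → 4 binary bits:
  3 = 0011
  8 = 1000
  2 = 0010
  9 = 1001
Concatenate: 0011 1000 0010 1001
= 0011100000101001


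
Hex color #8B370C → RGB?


Hex: #8B370C
R = 8B₁₆ = 139
G = 37₁₆ = 55
B = 0C₁₆ = 12
= RGB(139, 55, 12)


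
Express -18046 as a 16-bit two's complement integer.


Original: 0100011001111110
Step 1 - Invert all bits: 1011100110000001
Step 2 - Add 1: 1011100110000001 + 1
= 1011100110000010 (represents -18046)


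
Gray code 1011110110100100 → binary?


Gray code: 1011110110100100
MSB stays the same: 1
Each subsequent bit = prev_binary XOR current_gray:
  B[1] = 1 XOR 0 = 1
  B[2] = 1 XOR 1 = 0
  B[3] = 0 XOR 1 = 1
  B[4] = 1 XOR 1 = 0
  B[5] = 0 XOR 1 = 1
  B[6] = 1 XOR 0 = 1
  B[7] = 1 XOR 1 = 0
  B[8] = 0 XOR 1 = 1
  B[9] = 1 XOR 0 = 1
  B[10] = 1 XOR 1 = 0
  B[11] = 0 XOR 0 = 0
  B[12] = 0 XOR 0 = 0
  B[13] = 0 XOR 1 = 1
  B[14] = 1 XOR 0 = 1
  B[15] = 1 XOR 0 = 1
= 1101011011000111 (54983 decimal)


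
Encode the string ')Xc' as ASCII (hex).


String: ')Xc'  (3 characters)
Per-character ASCII lookup:
  ')': special character: ')' = 41 → 0x29
  'X': uppercase starts at 65: 'X' = 65 + 23 = 88 → 0x58
  'c': lowercase starts at 97: 'c' = 97 + 2 = 99 → 0x63
= 0x29 0x58 0x63


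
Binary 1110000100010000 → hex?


Group into 4-bit nibbles: 1110000100010000
  1110 = E
  0001 = 1
  0001 = 1
  0000 = 0
= 0xE110


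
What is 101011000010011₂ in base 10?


Positional values:
Bit 0: 1 × 2^0 = 1
Bit 1: 1 × 2^1 = 2
Bit 4: 1 × 2^4 = 16
Bit 9: 1 × 2^9 = 512
Bit 10: 1 × 2^10 = 1024
Bit 12: 1 × 2^12 = 4096
Bit 14: 1 × 2^14 = 16384
Sum = 1 + 2 + 16 + 512 + 1024 + 4096 + 16384
= 22035


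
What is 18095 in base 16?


Divide by 16 repeatedly:
18095 ÷ 16 = 1130 remainder 15 (F)
1130 ÷ 16 = 70 remainder 10 (A)
70 ÷ 16 = 4 remainder 6 (6)
4 ÷ 16 = 0 remainder 4 (4)
Reading remainders bottom-up:
= 0x46AF


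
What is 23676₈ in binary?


Each octal digit → 3 binary bits:
  2 = 010
  3 = 011
  6 = 110
  7 = 111
  6 = 110
Concatenate: 010 011 110 111 110
= 010011110111110


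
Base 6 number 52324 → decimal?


Positional values (base 6):
  4 × 6^0 = 4 × 1 = 4
  2 × 6^1 = 2 × 6 = 12
  3 × 6^2 = 3 × 36 = 108
  2 × 6^3 = 2 × 216 = 432
  5 × 6^4 = 5 × 1296 = 6480
Sum = 4 + 12 + 108 + 432 + 6480
= 7036


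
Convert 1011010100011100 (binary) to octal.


Group into 3-bit groups: 001011010100011100
  001 = 1
  011 = 3
  010 = 2
  100 = 4
  011 = 3
  100 = 4
= 0o132434


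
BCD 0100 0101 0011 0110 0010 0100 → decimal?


Each 4-bit group → digit:
  0100 → 4
  0101 → 5
  0011 → 3
  0110 → 6
  0010 → 2
  0100 → 4
= 453624


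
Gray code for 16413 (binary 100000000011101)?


Binary: 100000000011101
Gray code: G = B XOR (B >> 1)
B >> 1 = 010000000001110
100000000011101 XOR 010000000001110:
  1 XOR 0 = 1
  0 XOR 1 = 1
  0 XOR 0 = 0
  0 XOR 0 = 0
  0 XOR 0 = 0
  0 XOR 0 = 0
  0 XOR 0 = 0
  0 XOR 0 = 0
  0 XOR 0 = 0
  0 XOR 0 = 0
  1 XOR 0 = 1
  1 XOR 1 = 0
  1 XOR 1 = 0
  0 XOR 1 = 1
  1 XOR 0 = 1
= 110000000010011


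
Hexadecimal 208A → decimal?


Positional values:
Position 0: A × 16^0 = 10 × 1 = 10
Position 1: 8 × 16^1 = 8 × 16 = 128
Position 2: 0 × 16^2 = 0 × 256 = 0
Position 3: 2 × 16^3 = 2 × 4096 = 8192
Sum = 10 + 128 + 0 + 8192
= 8330


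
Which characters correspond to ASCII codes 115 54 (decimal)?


Codes (decimal): 115 54
Per-code ASCII lookup:
  115  (range 97-122: lowercase, 115 - 97 = 18) → 's'
  54  (range 48-57: digits, 54 - 48 = 6) → '6'
= 's6'


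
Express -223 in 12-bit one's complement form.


Original: 000011011111
Invert all bits:
  bit 0: 0 → 1
  bit 1: 0 → 1
  bit 2: 0 → 1
  bit 3: 0 → 1
  bit 4: 1 → 0
  bit 5: 1 → 0
  bit 6: 0 → 1
  bit 7: 1 → 0
  bit 8: 1 → 0
  bit 9: 1 → 0
  bit 10: 1 → 0
  bit 11: 1 → 0
= 111100100000


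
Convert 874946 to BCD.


Each digit → 4-bit binary:
  8 → 1000
  7 → 0111
  4 → 0100
  9 → 1001
  4 → 0100
  6 → 0110
= 1000 0111 0100 1001 0100 0110


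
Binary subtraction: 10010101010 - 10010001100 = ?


Align and subtract column by column (LSB to MSB, borrowing when needed):
  10010101010
- 10010001100
  -----------
  col 0: (0 - 0 borrow-in) - 0 → 0 - 0 = 0, borrow out 0
  col 1: (1 - 0 borrow-in) - 0 → 1 - 0 = 1, borrow out 0
  col 2: (0 - 0 borrow-in) - 1 → borrow from next column: (0+2) - 1 = 1, borrow out 1
  col 3: (1 - 1 borrow-in) - 1 → borrow from next column: (0+2) - 1 = 1, borrow out 1
  col 4: (0 - 1 borrow-in) - 0 → borrow from next column: (-1+2) - 0 = 1, borrow out 1
  col 5: (1 - 1 borrow-in) - 0 → 0 - 0 = 0, borrow out 0
  col 6: (0 - 0 borrow-in) - 0 → 0 - 0 = 0, borrow out 0
  col 7: (1 - 0 borrow-in) - 1 → 1 - 1 = 0, borrow out 0
  col 8: (0 - 0 borrow-in) - 0 → 0 - 0 = 0, borrow out 0
  col 9: (0 - 0 borrow-in) - 0 → 0 - 0 = 0, borrow out 0
  col 10: (1 - 0 borrow-in) - 1 → 1 - 1 = 0, borrow out 0
Reading bits MSB→LSB: 00000011110
Strip leading zeros: 11110
= 11110


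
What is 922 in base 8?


Divide by 8 repeatedly:
922 ÷ 8 = 115 remainder 2
115 ÷ 8 = 14 remainder 3
14 ÷ 8 = 1 remainder 6
1 ÷ 8 = 0 remainder 1
Reading remainders bottom-up:
= 0o1632


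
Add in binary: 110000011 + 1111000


Align and add column by column (LSB to MSB, carry propagating):
  0110000011
+ 0001111000
  ----------
  col 0: 1 + 0 + 0 (carry in) = 1 → bit 1, carry out 0
  col 1: 1 + 0 + 0 (carry in) = 1 → bit 1, carry out 0
  col 2: 0 + 0 + 0 (carry in) = 0 → bit 0, carry out 0
  col 3: 0 + 1 + 0 (carry in) = 1 → bit 1, carry out 0
  col 4: 0 + 1 + 0 (carry in) = 1 → bit 1, carry out 0
  col 5: 0 + 1 + 0 (carry in) = 1 → bit 1, carry out 0
  col 6: 0 + 1 + 0 (carry in) = 1 → bit 1, carry out 0
  col 7: 1 + 0 + 0 (carry in) = 1 → bit 1, carry out 0
  col 8: 1 + 0 + 0 (carry in) = 1 → bit 1, carry out 0
  col 9: 0 + 0 + 0 (carry in) = 0 → bit 0, carry out 0
Reading bits MSB→LSB: 0111111011
Strip leading zeros: 111111011
= 111111011


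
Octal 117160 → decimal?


Positional values:
Position 0: 0 × 8^0 = 0
Position 1: 6 × 8^1 = 48
Position 2: 1 × 8^2 = 64
Position 3: 7 × 8^3 = 3584
Position 4: 1 × 8^4 = 4096
Position 5: 1 × 8^5 = 32768
Sum = 0 + 48 + 64 + 3584 + 4096 + 32768
= 40560


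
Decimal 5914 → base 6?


Divide by 6 repeatedly:
5914 ÷ 6 = 985 remainder 4
985 ÷ 6 = 164 remainder 1
164 ÷ 6 = 27 remainder 2
27 ÷ 6 = 4 remainder 3
4 ÷ 6 = 0 remainder 4
Reading remainders bottom-up:
= 43214


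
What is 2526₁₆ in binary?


Each hex digit → 4 binary bits:
  2 = 0010
  5 = 0101
  2 = 0010
  6 = 0110
Concatenate: 0010 0101 0010 0110
= 0010010100100110


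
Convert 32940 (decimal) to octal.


Divide by 8 repeatedly:
32940 ÷ 8 = 4117 remainder 4
4117 ÷ 8 = 514 remainder 5
514 ÷ 8 = 64 remainder 2
64 ÷ 8 = 8 remainder 0
8 ÷ 8 = 1 remainder 0
1 ÷ 8 = 0 remainder 1
Reading remainders bottom-up:
= 0o100254


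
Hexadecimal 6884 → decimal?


Positional values:
Position 0: 4 × 16^0 = 4 × 1 = 4
Position 1: 8 × 16^1 = 8 × 16 = 128
Position 2: 8 × 16^2 = 8 × 256 = 2048
Position 3: 6 × 16^3 = 6 × 4096 = 24576
Sum = 4 + 128 + 2048 + 24576
= 26756


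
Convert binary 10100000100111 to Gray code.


Binary: 10100000100111
Gray code: G = B XOR (B >> 1)
B >> 1 = 01010000010011
10100000100111 XOR 01010000010011:
  1 XOR 0 = 1
  0 XOR 1 = 1
  1 XOR 0 = 1
  0 XOR 1 = 1
  0 XOR 0 = 0
  0 XOR 0 = 0
  0 XOR 0 = 0
  0 XOR 0 = 0
  1 XOR 0 = 1
  0 XOR 1 = 1
  0 XOR 0 = 0
  1 XOR 0 = 1
  1 XOR 1 = 0
  1 XOR 1 = 0
= 11110000110100


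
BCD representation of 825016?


Each digit → 4-bit binary:
  8 → 1000
  2 → 0010
  5 → 0101
  0 → 0000
  1 → 0001
  6 → 0110
= 1000 0010 0101 0000 0001 0110


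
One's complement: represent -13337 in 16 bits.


Original: 0011010000011001
Invert all bits:
  bit 0: 0 → 1
  bit 1: 0 → 1
  bit 2: 1 → 0
  bit 3: 1 → 0
  bit 4: 0 → 1
  bit 5: 1 → 0
  bit 6: 0 → 1
  bit 7: 0 → 1
  bit 8: 0 → 1
  bit 9: 0 → 1
  bit 10: 0 → 1
  bit 11: 1 → 0
  bit 12: 1 → 0
  bit 13: 0 → 1
  bit 14: 0 → 1
  bit 15: 1 → 0
= 1100101111100110


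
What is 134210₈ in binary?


Each octal digit → 3 binary bits:
  1 = 001
  3 = 011
  4 = 100
  2 = 010
  1 = 001
  0 = 000
Concatenate: 001 011 100 010 001 000
= 001011100010001000


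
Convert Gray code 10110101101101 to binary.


Gray code: 10110101101101
MSB stays the same: 1
Each subsequent bit = prev_binary XOR current_gray:
  B[1] = 1 XOR 0 = 1
  B[2] = 1 XOR 1 = 0
  B[3] = 0 XOR 1 = 1
  B[4] = 1 XOR 0 = 1
  B[5] = 1 XOR 1 = 0
  B[6] = 0 XOR 0 = 0
  B[7] = 0 XOR 1 = 1
  B[8] = 1 XOR 1 = 0
  B[9] = 0 XOR 0 = 0
  B[10] = 0 XOR 1 = 1
  B[11] = 1 XOR 1 = 0
  B[12] = 0 XOR 0 = 0
  B[13] = 0 XOR 1 = 1
= 11011001001001 (13897 decimal)


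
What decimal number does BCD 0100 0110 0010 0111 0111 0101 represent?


Each 4-bit group → digit:
  0100 → 4
  0110 → 6
  0010 → 2
  0111 → 7
  0111 → 7
  0101 → 5
= 462775


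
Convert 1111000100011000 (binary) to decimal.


Positional values:
Bit 3: 1 × 2^3 = 8
Bit 4: 1 × 2^4 = 16
Bit 8: 1 × 2^8 = 256
Bit 12: 1 × 2^12 = 4096
Bit 13: 1 × 2^13 = 8192
Bit 14: 1 × 2^14 = 16384
Bit 15: 1 × 2^15 = 32768
Sum = 8 + 16 + 256 + 4096 + 8192 + 16384 + 32768
= 61720


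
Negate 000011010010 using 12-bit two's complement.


Original: 000011010010
Step 1 - Invert all bits: 111100101101
Step 2 - Add 1: 111100101101 + 1
= 111100101110 (represents -210)


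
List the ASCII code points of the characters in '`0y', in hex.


String: '`0y'  (3 characters)
Per-character ASCII lookup:
  '`': special character: '`' = 96 → 0x60
  '0': digits start at 48: '0' = 48 + 0 = 48 → 0x30
  'y': lowercase starts at 97: 'y' = 97 + 24 = 121 → 0x79
= 0x60 0x30 0x79


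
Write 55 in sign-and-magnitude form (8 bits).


Sign bit: 0 (positive)
Magnitude: 55 = 0110111
= 00110111


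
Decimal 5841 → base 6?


Divide by 6 repeatedly:
5841 ÷ 6 = 973 remainder 3
973 ÷ 6 = 162 remainder 1
162 ÷ 6 = 27 remainder 0
27 ÷ 6 = 4 remainder 3
4 ÷ 6 = 0 remainder 4
Reading remainders bottom-up:
= 43013


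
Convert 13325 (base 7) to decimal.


Positional values (base 7):
  5 × 7^0 = 5 × 1 = 5
  2 × 7^1 = 2 × 7 = 14
  3 × 7^2 = 3 × 49 = 147
  3 × 7^3 = 3 × 343 = 1029
  1 × 7^4 = 1 × 2401 = 2401
Sum = 5 + 14 + 147 + 1029 + 2401
= 3596


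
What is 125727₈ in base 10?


Positional values:
Position 0: 7 × 8^0 = 7
Position 1: 2 × 8^1 = 16
Position 2: 7 × 8^2 = 448
Position 3: 5 × 8^3 = 2560
Position 4: 2 × 8^4 = 8192
Position 5: 1 × 8^5 = 32768
Sum = 7 + 16 + 448 + 2560 + 8192 + 32768
= 43991


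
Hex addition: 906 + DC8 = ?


Align and add column by column (LSB to MSB, each column mod 16 with carry):
  0906
+ 0DC8
  ----
  col 0: 6(6) + 8(8) + 0 (carry in) = 14 → E(14), carry out 0
  col 1: 0(0) + C(12) + 0 (carry in) = 12 → C(12), carry out 0
  col 2: 9(9) + D(13) + 0 (carry in) = 22 → 6(6), carry out 1
  col 3: 0(0) + 0(0) + 1 (carry in) = 1 → 1(1), carry out 0
Reading digits MSB→LSB: 16CE
Strip leading zeros: 16CE
= 0x16CE


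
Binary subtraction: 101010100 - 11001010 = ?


Align and subtract column by column (LSB to MSB, borrowing when needed):
  101010100
- 011001010
  ---------
  col 0: (0 - 0 borrow-in) - 0 → 0 - 0 = 0, borrow out 0
  col 1: (0 - 0 borrow-in) - 1 → borrow from next column: (0+2) - 1 = 1, borrow out 1
  col 2: (1 - 1 borrow-in) - 0 → 0 - 0 = 0, borrow out 0
  col 3: (0 - 0 borrow-in) - 1 → borrow from next column: (0+2) - 1 = 1, borrow out 1
  col 4: (1 - 1 borrow-in) - 0 → 0 - 0 = 0, borrow out 0
  col 5: (0 - 0 borrow-in) - 0 → 0 - 0 = 0, borrow out 0
  col 6: (1 - 0 borrow-in) - 1 → 1 - 1 = 0, borrow out 0
  col 7: (0 - 0 borrow-in) - 1 → borrow from next column: (0+2) - 1 = 1, borrow out 1
  col 8: (1 - 1 borrow-in) - 0 → 0 - 0 = 0, borrow out 0
Reading bits MSB→LSB: 010001010
Strip leading zeros: 10001010
= 10001010


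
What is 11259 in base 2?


Divide by 2 repeatedly:
11259 ÷ 2 = 5629 remainder 1
5629 ÷ 2 = 2814 remainder 1
2814 ÷ 2 = 1407 remainder 0
1407 ÷ 2 = 703 remainder 1
703 ÷ 2 = 351 remainder 1
351 ÷ 2 = 175 remainder 1
175 ÷ 2 = 87 remainder 1
87 ÷ 2 = 43 remainder 1
43 ÷ 2 = 21 remainder 1
21 ÷ 2 = 10 remainder 1
10 ÷ 2 = 5 remainder 0
5 ÷ 2 = 2 remainder 1
2 ÷ 2 = 1 remainder 0
1 ÷ 2 = 0 remainder 1
Reading remainders bottom-up:
= 10101111111011


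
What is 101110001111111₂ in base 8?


Group into 3-bit groups: 101110001111111
  101 = 5
  110 = 6
  001 = 1
  111 = 7
  111 = 7
= 0o56177


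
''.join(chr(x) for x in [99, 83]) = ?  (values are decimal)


Codes (decimal): 99 83
Per-code ASCII lookup:
  99  (range 97-122: lowercase, 99 - 97 = 2) → 'c'
  83  (range 65-90: uppercase, 83 - 65 = 18) → 'S'
= 'cS'


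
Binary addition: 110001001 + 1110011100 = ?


Align and add column by column (LSB to MSB, carry propagating):
  00110001001
+ 01110011100
  -----------
  col 0: 1 + 0 + 0 (carry in) = 1 → bit 1, carry out 0
  col 1: 0 + 0 + 0 (carry in) = 0 → bit 0, carry out 0
  col 2: 0 + 1 + 0 (carry in) = 1 → bit 1, carry out 0
  col 3: 1 + 1 + 0 (carry in) = 2 → bit 0, carry out 1
  col 4: 0 + 1 + 1 (carry in) = 2 → bit 0, carry out 1
  col 5: 0 + 0 + 1 (carry in) = 1 → bit 1, carry out 0
  col 6: 0 + 0 + 0 (carry in) = 0 → bit 0, carry out 0
  col 7: 1 + 1 + 0 (carry in) = 2 → bit 0, carry out 1
  col 8: 1 + 1 + 1 (carry in) = 3 → bit 1, carry out 1
  col 9: 0 + 1 + 1 (carry in) = 2 → bit 0, carry out 1
  col 10: 0 + 0 + 1 (carry in) = 1 → bit 1, carry out 0
Reading bits MSB→LSB: 10100100101
Strip leading zeros: 10100100101
= 10100100101


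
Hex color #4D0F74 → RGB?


Hex: #4D0F74
R = 4D₁₆ = 77
G = 0F₁₆ = 15
B = 74₁₆ = 116
= RGB(77, 15, 116)


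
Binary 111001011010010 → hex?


Group into 4-bit nibbles: 0111001011010010
  0111 = 7
  0010 = 2
  1101 = D
  0010 = 2
= 0x72D2


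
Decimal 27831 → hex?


Divide by 16 repeatedly:
27831 ÷ 16 = 1739 remainder 7 (7)
1739 ÷ 16 = 108 remainder 11 (B)
108 ÷ 16 = 6 remainder 12 (C)
6 ÷ 16 = 0 remainder 6 (6)
Reading remainders bottom-up:
= 0x6CB7


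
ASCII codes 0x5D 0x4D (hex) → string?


Codes (hex): 0x5D 0x4D
Per-code ASCII lookup:
  0x5D = 93  (special character) → ']'
  0x4D = 77  (range 65-90: uppercase, 77 - 65 = 12) → 'M'
= ']M'


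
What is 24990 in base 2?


Divide by 2 repeatedly:
24990 ÷ 2 = 12495 remainder 0
12495 ÷ 2 = 6247 remainder 1
6247 ÷ 2 = 3123 remainder 1
3123 ÷ 2 = 1561 remainder 1
1561 ÷ 2 = 780 remainder 1
780 ÷ 2 = 390 remainder 0
390 ÷ 2 = 195 remainder 0
195 ÷ 2 = 97 remainder 1
97 ÷ 2 = 48 remainder 1
48 ÷ 2 = 24 remainder 0
24 ÷ 2 = 12 remainder 0
12 ÷ 2 = 6 remainder 0
6 ÷ 2 = 3 remainder 0
3 ÷ 2 = 1 remainder 1
1 ÷ 2 = 0 remainder 1
Reading remainders bottom-up:
= 110000110011110


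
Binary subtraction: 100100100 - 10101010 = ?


Align and subtract column by column (LSB to MSB, borrowing when needed):
  100100100
- 010101010
  ---------
  col 0: (0 - 0 borrow-in) - 0 → 0 - 0 = 0, borrow out 0
  col 1: (0 - 0 borrow-in) - 1 → borrow from next column: (0+2) - 1 = 1, borrow out 1
  col 2: (1 - 1 borrow-in) - 0 → 0 - 0 = 0, borrow out 0
  col 3: (0 - 0 borrow-in) - 1 → borrow from next column: (0+2) - 1 = 1, borrow out 1
  col 4: (0 - 1 borrow-in) - 0 → borrow from next column: (-1+2) - 0 = 1, borrow out 1
  col 5: (1 - 1 borrow-in) - 1 → borrow from next column: (0+2) - 1 = 1, borrow out 1
  col 6: (0 - 1 borrow-in) - 0 → borrow from next column: (-1+2) - 0 = 1, borrow out 1
  col 7: (0 - 1 borrow-in) - 1 → borrow from next column: (-1+2) - 1 = 0, borrow out 1
  col 8: (1 - 1 borrow-in) - 0 → 0 - 0 = 0, borrow out 0
Reading bits MSB→LSB: 001111010
Strip leading zeros: 1111010
= 1111010


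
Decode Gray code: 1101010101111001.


Gray code: 1101010101111001
MSB stays the same: 1
Each subsequent bit = prev_binary XOR current_gray:
  B[1] = 1 XOR 1 = 0
  B[2] = 0 XOR 0 = 0
  B[3] = 0 XOR 1 = 1
  B[4] = 1 XOR 0 = 1
  B[5] = 1 XOR 1 = 0
  B[6] = 0 XOR 0 = 0
  B[7] = 0 XOR 1 = 1
  B[8] = 1 XOR 0 = 1
  B[9] = 1 XOR 1 = 0
  B[10] = 0 XOR 1 = 1
  B[11] = 1 XOR 1 = 0
  B[12] = 0 XOR 1 = 1
  B[13] = 1 XOR 0 = 1
  B[14] = 1 XOR 0 = 1
  B[15] = 1 XOR 1 = 0
= 1001100110101110 (39342 decimal)


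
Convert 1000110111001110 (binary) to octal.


Group into 3-bit groups: 001000110111001110
  001 = 1
  000 = 0
  110 = 6
  111 = 7
  001 = 1
  110 = 6
= 0o106716


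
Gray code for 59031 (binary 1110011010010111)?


Binary: 1110011010010111
Gray code: G = B XOR (B >> 1)
B >> 1 = 0111001101001011
1110011010010111 XOR 0111001101001011:
  1 XOR 0 = 1
  1 XOR 1 = 0
  1 XOR 1 = 0
  0 XOR 1 = 1
  0 XOR 0 = 0
  1 XOR 0 = 1
  1 XOR 1 = 0
  0 XOR 1 = 1
  1 XOR 0 = 1
  0 XOR 1 = 1
  0 XOR 0 = 0
  1 XOR 0 = 1
  0 XOR 1 = 1
  1 XOR 0 = 1
  1 XOR 1 = 0
  1 XOR 1 = 0
= 1001010111011100


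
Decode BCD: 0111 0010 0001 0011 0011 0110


Each 4-bit group → digit:
  0111 → 7
  0010 → 2
  0001 → 1
  0011 → 3
  0011 → 3
  0110 → 6
= 721336


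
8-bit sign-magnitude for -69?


Sign bit: 1 (negative)
Magnitude: 69 = 1000101
= 11000101


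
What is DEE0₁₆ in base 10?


Positional values:
Position 0: 0 × 16^0 = 0 × 1 = 0
Position 1: E × 16^1 = 14 × 16 = 224
Position 2: E × 16^2 = 14 × 256 = 3584
Position 3: D × 16^3 = 13 × 4096 = 53248
Sum = 0 + 224 + 3584 + 53248
= 57056


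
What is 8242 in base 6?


Divide by 6 repeatedly:
8242 ÷ 6 = 1373 remainder 4
1373 ÷ 6 = 228 remainder 5
228 ÷ 6 = 38 remainder 0
38 ÷ 6 = 6 remainder 2
6 ÷ 6 = 1 remainder 0
1 ÷ 6 = 0 remainder 1
Reading remainders bottom-up:
= 102054


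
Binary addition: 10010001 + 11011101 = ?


Align and add column by column (LSB to MSB, carry propagating):
  010010001
+ 011011101
  ---------
  col 0: 1 + 1 + 0 (carry in) = 2 → bit 0, carry out 1
  col 1: 0 + 0 + 1 (carry in) = 1 → bit 1, carry out 0
  col 2: 0 + 1 + 0 (carry in) = 1 → bit 1, carry out 0
  col 3: 0 + 1 + 0 (carry in) = 1 → bit 1, carry out 0
  col 4: 1 + 1 + 0 (carry in) = 2 → bit 0, carry out 1
  col 5: 0 + 0 + 1 (carry in) = 1 → bit 1, carry out 0
  col 6: 0 + 1 + 0 (carry in) = 1 → bit 1, carry out 0
  col 7: 1 + 1 + 0 (carry in) = 2 → bit 0, carry out 1
  col 8: 0 + 0 + 1 (carry in) = 1 → bit 1, carry out 0
Reading bits MSB→LSB: 101101110
Strip leading zeros: 101101110
= 101101110


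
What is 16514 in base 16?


Divide by 16 repeatedly:
16514 ÷ 16 = 1032 remainder 2 (2)
1032 ÷ 16 = 64 remainder 8 (8)
64 ÷ 16 = 4 remainder 0 (0)
4 ÷ 16 = 0 remainder 4 (4)
Reading remainders bottom-up:
= 0x4082


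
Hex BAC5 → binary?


Each hex digit → 4 binary bits:
  B = 1011
  A = 1010
  C = 1100
  5 = 0101
Concatenate: 1011 1010 1100 0101
= 1011101011000101


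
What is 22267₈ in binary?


Each octal digit → 3 binary bits:
  2 = 010
  2 = 010
  2 = 010
  6 = 110
  7 = 111
Concatenate: 010 010 010 110 111
= 010010010110111


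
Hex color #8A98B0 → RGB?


Hex: #8A98B0
R = 8A₁₆ = 138
G = 98₁₆ = 152
B = B0₁₆ = 176
= RGB(138, 152, 176)


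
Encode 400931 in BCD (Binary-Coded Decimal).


Each digit → 4-bit binary:
  4 → 0100
  0 → 0000
  0 → 0000
  9 → 1001
  3 → 0011
  1 → 0001
= 0100 0000 0000 1001 0011 0001


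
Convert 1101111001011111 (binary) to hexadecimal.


Group into 4-bit nibbles: 1101111001011111
  1101 = D
  1110 = E
  0101 = 5
  1111 = F
= 0xDE5F


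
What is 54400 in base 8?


Divide by 8 repeatedly:
54400 ÷ 8 = 6800 remainder 0
6800 ÷ 8 = 850 remainder 0
850 ÷ 8 = 106 remainder 2
106 ÷ 8 = 13 remainder 2
13 ÷ 8 = 1 remainder 5
1 ÷ 8 = 0 remainder 1
Reading remainders bottom-up:
= 0o152200


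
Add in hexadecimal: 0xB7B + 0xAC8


Align and add column by column (LSB to MSB, each column mod 16 with carry):
  0B7B
+ 0AC8
  ----
  col 0: B(11) + 8(8) + 0 (carry in) = 19 → 3(3), carry out 1
  col 1: 7(7) + C(12) + 1 (carry in) = 20 → 4(4), carry out 1
  col 2: B(11) + A(10) + 1 (carry in) = 22 → 6(6), carry out 1
  col 3: 0(0) + 0(0) + 1 (carry in) = 1 → 1(1), carry out 0
Reading digits MSB→LSB: 1643
Strip leading zeros: 1643
= 0x1643


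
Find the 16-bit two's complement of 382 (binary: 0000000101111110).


Original: 0000000101111110
Step 1 - Invert all bits: 1111111010000001
Step 2 - Add 1: 1111111010000001 + 1
= 1111111010000010 (represents -382)


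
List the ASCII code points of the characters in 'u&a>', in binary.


String: 'u&a>'  (4 characters)
Per-character ASCII lookup:
  'u': lowercase starts at 97: 'u' = 97 + 20 = 117 → 1110101
  '&': special character: '&' = 38 → 100110
  'a': lowercase starts at 97: 'a' = 97 + 0 = 97 → 1100001
  '>': special character: '>' = 62 → 111110
= 1110101 100110 1100001 111110


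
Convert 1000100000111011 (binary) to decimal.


Positional values:
Bit 0: 1 × 2^0 = 1
Bit 1: 1 × 2^1 = 2
Bit 3: 1 × 2^3 = 8
Bit 4: 1 × 2^4 = 16
Bit 5: 1 × 2^5 = 32
Bit 11: 1 × 2^11 = 2048
Bit 15: 1 × 2^15 = 32768
Sum = 1 + 2 + 8 + 16 + 32 + 2048 + 32768
= 34875


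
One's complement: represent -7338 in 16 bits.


Original: 0001110010101010
Invert all bits:
  bit 0: 0 → 1
  bit 1: 0 → 1
  bit 2: 0 → 1
  bit 3: 1 → 0
  bit 4: 1 → 0
  bit 5: 1 → 0
  bit 6: 0 → 1
  bit 7: 0 → 1
  bit 8: 1 → 0
  bit 9: 0 → 1
  bit 10: 1 → 0
  bit 11: 0 → 1
  bit 12: 1 → 0
  bit 13: 0 → 1
  bit 14: 1 → 0
  bit 15: 0 → 1
= 1110001101010101


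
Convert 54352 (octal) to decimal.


Positional values:
Position 0: 2 × 8^0 = 2
Position 1: 5 × 8^1 = 40
Position 2: 3 × 8^2 = 192
Position 3: 4 × 8^3 = 2048
Position 4: 5 × 8^4 = 20480
Sum = 2 + 40 + 192 + 2048 + 20480
= 22762


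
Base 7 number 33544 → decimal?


Positional values (base 7):
  4 × 7^0 = 4 × 1 = 4
  4 × 7^1 = 4 × 7 = 28
  5 × 7^2 = 5 × 49 = 245
  3 × 7^3 = 3 × 343 = 1029
  3 × 7^4 = 3 × 2401 = 7203
Sum = 4 + 28 + 245 + 1029 + 7203
= 8509


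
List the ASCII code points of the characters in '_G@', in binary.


String: '_G@'  (3 characters)
Per-character ASCII lookup:
  '_': special character: '_' = 95 → 1011111
  'G': uppercase starts at 65: 'G' = 65 + 6 = 71 → 1000111
  '@': special character: '@' = 64 → 1000000
= 1011111 1000111 1000000


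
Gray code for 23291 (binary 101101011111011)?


Binary: 101101011111011
Gray code: G = B XOR (B >> 1)
B >> 1 = 010110101111101
101101011111011 XOR 010110101111101:
  1 XOR 0 = 1
  0 XOR 1 = 1
  1 XOR 0 = 1
  1 XOR 1 = 0
  0 XOR 1 = 1
  1 XOR 0 = 1
  0 XOR 1 = 1
  1 XOR 0 = 1
  1 XOR 1 = 0
  1 XOR 1 = 0
  1 XOR 1 = 0
  1 XOR 1 = 0
  0 XOR 1 = 1
  1 XOR 0 = 1
  1 XOR 1 = 0
= 111011110000110


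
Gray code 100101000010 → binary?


Gray code: 100101000010
MSB stays the same: 1
Each subsequent bit = prev_binary XOR current_gray:
  B[1] = 1 XOR 0 = 1
  B[2] = 1 XOR 0 = 1
  B[3] = 1 XOR 1 = 0
  B[4] = 0 XOR 0 = 0
  B[5] = 0 XOR 1 = 1
  B[6] = 1 XOR 0 = 1
  B[7] = 1 XOR 0 = 1
  B[8] = 1 XOR 0 = 1
  B[9] = 1 XOR 0 = 1
  B[10] = 1 XOR 1 = 0
  B[11] = 0 XOR 0 = 0
= 111001111100 (3708 decimal)


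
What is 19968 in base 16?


Divide by 16 repeatedly:
19968 ÷ 16 = 1248 remainder 0 (0)
1248 ÷ 16 = 78 remainder 0 (0)
78 ÷ 16 = 4 remainder 14 (E)
4 ÷ 16 = 0 remainder 4 (4)
Reading remainders bottom-up:
= 0x4E00


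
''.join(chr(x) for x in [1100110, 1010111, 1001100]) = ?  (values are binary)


Codes (binary): 1100110 1010111 1001100
Per-code ASCII lookup:
  1100110 = 102  (range 97-122: lowercase, 102 - 97 = 5) → 'f'
  1010111 = 87  (range 65-90: uppercase, 87 - 65 = 22) → 'W'
  1001100 = 76  (range 65-90: uppercase, 76 - 65 = 11) → 'L'
= 'fWL'


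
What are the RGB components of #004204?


Hex: #004204
R = 00₁₆ = 0
G = 42₁₆ = 66
B = 04₁₆ = 4
= RGB(0, 66, 4)


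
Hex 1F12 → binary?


Each hex digit → 4 binary bits:
  1 = 0001
  F = 1111
  1 = 0001
  2 = 0010
Concatenate: 0001 1111 0001 0010
= 0001111100010010


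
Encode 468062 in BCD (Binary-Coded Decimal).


Each digit → 4-bit binary:
  4 → 0100
  6 → 0110
  8 → 1000
  0 → 0000
  6 → 0110
  2 → 0010
= 0100 0110 1000 0000 0110 0010


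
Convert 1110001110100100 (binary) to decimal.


Positional values:
Bit 2: 1 × 2^2 = 4
Bit 5: 1 × 2^5 = 32
Bit 7: 1 × 2^7 = 128
Bit 8: 1 × 2^8 = 256
Bit 9: 1 × 2^9 = 512
Bit 13: 1 × 2^13 = 8192
Bit 14: 1 × 2^14 = 16384
Bit 15: 1 × 2^15 = 32768
Sum = 4 + 32 + 128 + 256 + 512 + 8192 + 16384 + 32768
= 58276


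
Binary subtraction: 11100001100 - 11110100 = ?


Align and subtract column by column (LSB to MSB, borrowing when needed):
  11100001100
- 00011110100
  -----------
  col 0: (0 - 0 borrow-in) - 0 → 0 - 0 = 0, borrow out 0
  col 1: (0 - 0 borrow-in) - 0 → 0 - 0 = 0, borrow out 0
  col 2: (1 - 0 borrow-in) - 1 → 1 - 1 = 0, borrow out 0
  col 3: (1 - 0 borrow-in) - 0 → 1 - 0 = 1, borrow out 0
  col 4: (0 - 0 borrow-in) - 1 → borrow from next column: (0+2) - 1 = 1, borrow out 1
  col 5: (0 - 1 borrow-in) - 1 → borrow from next column: (-1+2) - 1 = 0, borrow out 1
  col 6: (0 - 1 borrow-in) - 1 → borrow from next column: (-1+2) - 1 = 0, borrow out 1
  col 7: (0 - 1 borrow-in) - 1 → borrow from next column: (-1+2) - 1 = 0, borrow out 1
  col 8: (1 - 1 borrow-in) - 0 → 0 - 0 = 0, borrow out 0
  col 9: (1 - 0 borrow-in) - 0 → 1 - 0 = 1, borrow out 0
  col 10: (1 - 0 borrow-in) - 0 → 1 - 0 = 1, borrow out 0
Reading bits MSB→LSB: 11000011000
Strip leading zeros: 11000011000
= 11000011000


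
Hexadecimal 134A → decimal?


Positional values:
Position 0: A × 16^0 = 10 × 1 = 10
Position 1: 4 × 16^1 = 4 × 16 = 64
Position 2: 3 × 16^2 = 3 × 256 = 768
Position 3: 1 × 16^3 = 1 × 4096 = 4096
Sum = 10 + 64 + 768 + 4096
= 4938


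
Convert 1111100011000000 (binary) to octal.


Group into 3-bit groups: 001111100011000000
  001 = 1
  111 = 7
  100 = 4
  011 = 3
  000 = 0
  000 = 0
= 0o174300


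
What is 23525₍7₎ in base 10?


Positional values (base 7):
  5 × 7^0 = 5 × 1 = 5
  2 × 7^1 = 2 × 7 = 14
  5 × 7^2 = 5 × 49 = 245
  3 × 7^3 = 3 × 343 = 1029
  2 × 7^4 = 2 × 2401 = 4802
Sum = 5 + 14 + 245 + 1029 + 4802
= 6095


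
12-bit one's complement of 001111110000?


Original: 001111110000
Invert all bits:
  bit 0: 0 → 1
  bit 1: 0 → 1
  bit 2: 1 → 0
  bit 3: 1 → 0
  bit 4: 1 → 0
  bit 5: 1 → 0
  bit 6: 1 → 0
  bit 7: 1 → 0
  bit 8: 0 → 1
  bit 9: 0 → 1
  bit 10: 0 → 1
  bit 11: 0 → 1
= 110000001111


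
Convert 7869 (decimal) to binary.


Divide by 2 repeatedly:
7869 ÷ 2 = 3934 remainder 1
3934 ÷ 2 = 1967 remainder 0
1967 ÷ 2 = 983 remainder 1
983 ÷ 2 = 491 remainder 1
491 ÷ 2 = 245 remainder 1
245 ÷ 2 = 122 remainder 1
122 ÷ 2 = 61 remainder 0
61 ÷ 2 = 30 remainder 1
30 ÷ 2 = 15 remainder 0
15 ÷ 2 = 7 remainder 1
7 ÷ 2 = 3 remainder 1
3 ÷ 2 = 1 remainder 1
1 ÷ 2 = 0 remainder 1
Reading remainders bottom-up:
= 1111010111101


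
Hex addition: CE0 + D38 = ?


Align and add column by column (LSB to MSB, each column mod 16 with carry):
  0CE0
+ 0D38
  ----
  col 0: 0(0) + 8(8) + 0 (carry in) = 8 → 8(8), carry out 0
  col 1: E(14) + 3(3) + 0 (carry in) = 17 → 1(1), carry out 1
  col 2: C(12) + D(13) + 1 (carry in) = 26 → A(10), carry out 1
  col 3: 0(0) + 0(0) + 1 (carry in) = 1 → 1(1), carry out 0
Reading digits MSB→LSB: 1A18
Strip leading zeros: 1A18
= 0x1A18


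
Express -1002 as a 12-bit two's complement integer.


Original: 001111101010
Step 1 - Invert all bits: 110000010101
Step 2 - Add 1: 110000010101 + 1
= 110000010110 (represents -1002)


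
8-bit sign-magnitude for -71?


Sign bit: 1 (negative)
Magnitude: 71 = 1000111
= 11000111


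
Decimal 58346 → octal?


Divide by 8 repeatedly:
58346 ÷ 8 = 7293 remainder 2
7293 ÷ 8 = 911 remainder 5
911 ÷ 8 = 113 remainder 7
113 ÷ 8 = 14 remainder 1
14 ÷ 8 = 1 remainder 6
1 ÷ 8 = 0 remainder 1
Reading remainders bottom-up:
= 0o161752


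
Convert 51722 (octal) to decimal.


Positional values:
Position 0: 2 × 8^0 = 2
Position 1: 2 × 8^1 = 16
Position 2: 7 × 8^2 = 448
Position 3: 1 × 8^3 = 512
Position 4: 5 × 8^4 = 20480
Sum = 2 + 16 + 448 + 512 + 20480
= 21458


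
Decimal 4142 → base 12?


Divide by 12 repeatedly:
4142 ÷ 12 = 345 remainder 2
345 ÷ 12 = 28 remainder 9
28 ÷ 12 = 2 remainder 4
2 ÷ 12 = 0 remainder 2
Reading remainders bottom-up:
= 2492


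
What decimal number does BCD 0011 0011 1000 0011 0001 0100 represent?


Each 4-bit group → digit:
  0011 → 3
  0011 → 3
  1000 → 8
  0011 → 3
  0001 → 1
  0100 → 4
= 338314


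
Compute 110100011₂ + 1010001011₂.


Align and add column by column (LSB to MSB, carry propagating):
  00110100011
+ 01010001011
  -----------
  col 0: 1 + 1 + 0 (carry in) = 2 → bit 0, carry out 1
  col 1: 1 + 1 + 1 (carry in) = 3 → bit 1, carry out 1
  col 2: 0 + 0 + 1 (carry in) = 1 → bit 1, carry out 0
  col 3: 0 + 1 + 0 (carry in) = 1 → bit 1, carry out 0
  col 4: 0 + 0 + 0 (carry in) = 0 → bit 0, carry out 0
  col 5: 1 + 0 + 0 (carry in) = 1 → bit 1, carry out 0
  col 6: 0 + 0 + 0 (carry in) = 0 → bit 0, carry out 0
  col 7: 1 + 1 + 0 (carry in) = 2 → bit 0, carry out 1
  col 8: 1 + 0 + 1 (carry in) = 2 → bit 0, carry out 1
  col 9: 0 + 1 + 1 (carry in) = 2 → bit 0, carry out 1
  col 10: 0 + 0 + 1 (carry in) = 1 → bit 1, carry out 0
Reading bits MSB→LSB: 10000101110
Strip leading zeros: 10000101110
= 10000101110


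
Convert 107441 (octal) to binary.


Each octal digit → 3 binary bits:
  1 = 001
  0 = 000
  7 = 111
  4 = 100
  4 = 100
  1 = 001
Concatenate: 001 000 111 100 100 001
= 001000111100100001


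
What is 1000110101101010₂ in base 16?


Group into 4-bit nibbles: 1000110101101010
  1000 = 8
  1101 = D
  0110 = 6
  1010 = A
= 0x8D6A


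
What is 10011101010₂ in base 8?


Group into 3-bit groups: 010011101010
  010 = 2
  011 = 3
  101 = 5
  010 = 2
= 0o2352


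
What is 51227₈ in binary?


Each octal digit → 3 binary bits:
  5 = 101
  1 = 001
  2 = 010
  2 = 010
  7 = 111
Concatenate: 101 001 010 010 111
= 101001010010111


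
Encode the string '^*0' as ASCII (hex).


String: '^*0'  (3 characters)
Per-character ASCII lookup:
  '^': special character: '^' = 94 → 0x5E
  '*': special character: '*' = 42 → 0x2A
  '0': digits start at 48: '0' = 48 + 0 = 48 → 0x30
= 0x5E 0x2A 0x30


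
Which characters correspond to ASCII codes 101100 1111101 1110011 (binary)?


Codes (binary): 101100 1111101 1110011
Per-code ASCII lookup:
  101100 = 44  (special character) → ','
  1111101 = 125  (special character) → '}'
  1110011 = 115  (range 97-122: lowercase, 115 - 97 = 18) → 's'
= ',}s'


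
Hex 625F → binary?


Each hex digit → 4 binary bits:
  6 = 0110
  2 = 0010
  5 = 0101
  F = 1111
Concatenate: 0110 0010 0101 1111
= 0110001001011111


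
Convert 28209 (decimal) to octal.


Divide by 8 repeatedly:
28209 ÷ 8 = 3526 remainder 1
3526 ÷ 8 = 440 remainder 6
440 ÷ 8 = 55 remainder 0
55 ÷ 8 = 6 remainder 7
6 ÷ 8 = 0 remainder 6
Reading remainders bottom-up:
= 0o67061


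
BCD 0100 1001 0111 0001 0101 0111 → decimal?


Each 4-bit group → digit:
  0100 → 4
  1001 → 9
  0111 → 7
  0001 → 1
  0101 → 5
  0111 → 7
= 497157


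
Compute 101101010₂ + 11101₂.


Align and add column by column (LSB to MSB, carry propagating):
  0101101010
+ 0000011101
  ----------
  col 0: 0 + 1 + 0 (carry in) = 1 → bit 1, carry out 0
  col 1: 1 + 0 + 0 (carry in) = 1 → bit 1, carry out 0
  col 2: 0 + 1 + 0 (carry in) = 1 → bit 1, carry out 0
  col 3: 1 + 1 + 0 (carry in) = 2 → bit 0, carry out 1
  col 4: 0 + 1 + 1 (carry in) = 2 → bit 0, carry out 1
  col 5: 1 + 0 + 1 (carry in) = 2 → bit 0, carry out 1
  col 6: 1 + 0 + 1 (carry in) = 2 → bit 0, carry out 1
  col 7: 0 + 0 + 1 (carry in) = 1 → bit 1, carry out 0
  col 8: 1 + 0 + 0 (carry in) = 1 → bit 1, carry out 0
  col 9: 0 + 0 + 0 (carry in) = 0 → bit 0, carry out 0
Reading bits MSB→LSB: 0110000111
Strip leading zeros: 110000111
= 110000111


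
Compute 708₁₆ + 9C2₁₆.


Align and add column by column (LSB to MSB, each column mod 16 with carry):
  0708
+ 09C2
  ----
  col 0: 8(8) + 2(2) + 0 (carry in) = 10 → A(10), carry out 0
  col 1: 0(0) + C(12) + 0 (carry in) = 12 → C(12), carry out 0
  col 2: 7(7) + 9(9) + 0 (carry in) = 16 → 0(0), carry out 1
  col 3: 0(0) + 0(0) + 1 (carry in) = 1 → 1(1), carry out 0
Reading digits MSB→LSB: 10CA
Strip leading zeros: 10CA
= 0x10CA


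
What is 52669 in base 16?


Divide by 16 repeatedly:
52669 ÷ 16 = 3291 remainder 13 (D)
3291 ÷ 16 = 205 remainder 11 (B)
205 ÷ 16 = 12 remainder 13 (D)
12 ÷ 16 = 0 remainder 12 (C)
Reading remainders bottom-up:
= 0xCDBD


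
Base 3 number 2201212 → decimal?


Positional values (base 3):
  2 × 3^0 = 2 × 1 = 2
  1 × 3^1 = 1 × 3 = 3
  2 × 3^2 = 2 × 9 = 18
  1 × 3^3 = 1 × 27 = 27
  0 × 3^4 = 0 × 81 = 0
  2 × 3^5 = 2 × 243 = 486
  2 × 3^6 = 2 × 729 = 1458
Sum = 2 + 3 + 18 + 27 + 0 + 486 + 1458
= 1994


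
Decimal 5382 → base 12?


Divide by 12 repeatedly:
5382 ÷ 12 = 448 remainder 6
448 ÷ 12 = 37 remainder 4
37 ÷ 12 = 3 remainder 1
3 ÷ 12 = 0 remainder 3
Reading remainders bottom-up:
= 3146


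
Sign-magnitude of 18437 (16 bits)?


Sign bit: 0 (positive)
Magnitude: 18437 = 100100000000101
= 0100100000000101


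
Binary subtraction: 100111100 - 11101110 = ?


Align and subtract column by column (LSB to MSB, borrowing when needed):
  100111100
- 011101110
  ---------
  col 0: (0 - 0 borrow-in) - 0 → 0 - 0 = 0, borrow out 0
  col 1: (0 - 0 borrow-in) - 1 → borrow from next column: (0+2) - 1 = 1, borrow out 1
  col 2: (1 - 1 borrow-in) - 1 → borrow from next column: (0+2) - 1 = 1, borrow out 1
  col 3: (1 - 1 borrow-in) - 1 → borrow from next column: (0+2) - 1 = 1, borrow out 1
  col 4: (1 - 1 borrow-in) - 0 → 0 - 0 = 0, borrow out 0
  col 5: (1 - 0 borrow-in) - 1 → 1 - 1 = 0, borrow out 0
  col 6: (0 - 0 borrow-in) - 1 → borrow from next column: (0+2) - 1 = 1, borrow out 1
  col 7: (0 - 1 borrow-in) - 1 → borrow from next column: (-1+2) - 1 = 0, borrow out 1
  col 8: (1 - 1 borrow-in) - 0 → 0 - 0 = 0, borrow out 0
Reading bits MSB→LSB: 001001110
Strip leading zeros: 1001110
= 1001110


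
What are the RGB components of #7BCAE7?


Hex: #7BCAE7
R = 7B₁₆ = 123
G = CA₁₆ = 202
B = E7₁₆ = 231
= RGB(123, 202, 231)


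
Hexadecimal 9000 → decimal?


Positional values:
Position 0: 0 × 16^0 = 0 × 1 = 0
Position 1: 0 × 16^1 = 0 × 16 = 0
Position 2: 0 × 16^2 = 0 × 256 = 0
Position 3: 9 × 16^3 = 9 × 4096 = 36864
Sum = 0 + 0 + 0 + 36864
= 36864


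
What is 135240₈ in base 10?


Positional values:
Position 0: 0 × 8^0 = 0
Position 1: 4 × 8^1 = 32
Position 2: 2 × 8^2 = 128
Position 3: 5 × 8^3 = 2560
Position 4: 3 × 8^4 = 12288
Position 5: 1 × 8^5 = 32768
Sum = 0 + 32 + 128 + 2560 + 12288 + 32768
= 47776


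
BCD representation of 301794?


Each digit → 4-bit binary:
  3 → 0011
  0 → 0000
  1 → 0001
  7 → 0111
  9 → 1001
  4 → 0100
= 0011 0000 0001 0111 1001 0100


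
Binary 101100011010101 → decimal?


Positional values:
Bit 0: 1 × 2^0 = 1
Bit 2: 1 × 2^2 = 4
Bit 4: 1 × 2^4 = 16
Bit 6: 1 × 2^6 = 64
Bit 7: 1 × 2^7 = 128
Bit 11: 1 × 2^11 = 2048
Bit 12: 1 × 2^12 = 4096
Bit 14: 1 × 2^14 = 16384
Sum = 1 + 4 + 16 + 64 + 128 + 2048 + 4096 + 16384
= 22741


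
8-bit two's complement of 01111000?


Original: 01111000
Step 1 - Invert all bits: 10000111
Step 2 - Add 1: 10000111 + 1
= 10001000 (represents -120)


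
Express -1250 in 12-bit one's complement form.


Original: 010011100010
Invert all bits:
  bit 0: 0 → 1
  bit 1: 1 → 0
  bit 2: 0 → 1
  bit 3: 0 → 1
  bit 4: 1 → 0
  bit 5: 1 → 0
  bit 6: 1 → 0
  bit 7: 0 → 1
  bit 8: 0 → 1
  bit 9: 0 → 1
  bit 10: 1 → 0
  bit 11: 0 → 1
= 101100011101


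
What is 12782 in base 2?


Divide by 2 repeatedly:
12782 ÷ 2 = 6391 remainder 0
6391 ÷ 2 = 3195 remainder 1
3195 ÷ 2 = 1597 remainder 1
1597 ÷ 2 = 798 remainder 1
798 ÷ 2 = 399 remainder 0
399 ÷ 2 = 199 remainder 1
199 ÷ 2 = 99 remainder 1
99 ÷ 2 = 49 remainder 1
49 ÷ 2 = 24 remainder 1
24 ÷ 2 = 12 remainder 0
12 ÷ 2 = 6 remainder 0
6 ÷ 2 = 3 remainder 0
3 ÷ 2 = 1 remainder 1
1 ÷ 2 = 0 remainder 1
Reading remainders bottom-up:
= 11000111101110


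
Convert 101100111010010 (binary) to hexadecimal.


Group into 4-bit nibbles: 0101100111010010
  0101 = 5
  1001 = 9
  1101 = D
  0010 = 2
= 0x59D2


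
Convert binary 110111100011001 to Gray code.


Binary: 110111100011001
Gray code: G = B XOR (B >> 1)
B >> 1 = 011011110001100
110111100011001 XOR 011011110001100:
  1 XOR 0 = 1
  1 XOR 1 = 0
  0 XOR 1 = 1
  1 XOR 0 = 1
  1 XOR 1 = 0
  1 XOR 1 = 0
  1 XOR 1 = 0
  0 XOR 1 = 1
  0 XOR 0 = 0
  0 XOR 0 = 0
  1 XOR 0 = 1
  1 XOR 1 = 0
  0 XOR 1 = 1
  0 XOR 0 = 0
  1 XOR 0 = 1
= 101100010010101


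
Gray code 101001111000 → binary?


Gray code: 101001111000
MSB stays the same: 1
Each subsequent bit = prev_binary XOR current_gray:
  B[1] = 1 XOR 0 = 1
  B[2] = 1 XOR 1 = 0
  B[3] = 0 XOR 0 = 0
  B[4] = 0 XOR 0 = 0
  B[5] = 0 XOR 1 = 1
  B[6] = 1 XOR 1 = 0
  B[7] = 0 XOR 1 = 1
  B[8] = 1 XOR 1 = 0
  B[9] = 0 XOR 0 = 0
  B[10] = 0 XOR 0 = 0
  B[11] = 0 XOR 0 = 0
= 110001010000 (3152 decimal)


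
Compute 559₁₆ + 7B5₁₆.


Align and add column by column (LSB to MSB, each column mod 16 with carry):
  0559
+ 07B5
  ----
  col 0: 9(9) + 5(5) + 0 (carry in) = 14 → E(14), carry out 0
  col 1: 5(5) + B(11) + 0 (carry in) = 16 → 0(0), carry out 1
  col 2: 5(5) + 7(7) + 1 (carry in) = 13 → D(13), carry out 0
  col 3: 0(0) + 0(0) + 0 (carry in) = 0 → 0(0), carry out 0
Reading digits MSB→LSB: 0D0E
Strip leading zeros: D0E
= 0xD0E


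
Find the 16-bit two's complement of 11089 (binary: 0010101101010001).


Original: 0010101101010001
Step 1 - Invert all bits: 1101010010101110
Step 2 - Add 1: 1101010010101110 + 1
= 1101010010101111 (represents -11089)


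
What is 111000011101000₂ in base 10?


Positional values:
Bit 3: 1 × 2^3 = 8
Bit 5: 1 × 2^5 = 32
Bit 6: 1 × 2^6 = 64
Bit 7: 1 × 2^7 = 128
Bit 12: 1 × 2^12 = 4096
Bit 13: 1 × 2^13 = 8192
Bit 14: 1 × 2^14 = 16384
Sum = 8 + 32 + 64 + 128 + 4096 + 8192 + 16384
= 28904


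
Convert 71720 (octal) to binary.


Each octal digit → 3 binary bits:
  7 = 111
  1 = 001
  7 = 111
  2 = 010
  0 = 000
Concatenate: 111 001 111 010 000
= 111001111010000


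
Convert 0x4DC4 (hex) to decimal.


Positional values:
Position 0: 4 × 16^0 = 4 × 1 = 4
Position 1: C × 16^1 = 12 × 16 = 192
Position 2: D × 16^2 = 13 × 256 = 3328
Position 3: 4 × 16^3 = 4 × 4096 = 16384
Sum = 4 + 192 + 3328 + 16384
= 19908


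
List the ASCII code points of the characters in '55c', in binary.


String: '55c'  (3 characters)
Per-character ASCII lookup:
  '5': digits start at 48: '5' = 48 + 5 = 53 → 110101
  '5': digits start at 48: '5' = 48 + 5 = 53 → 110101
  'c': lowercase starts at 97: 'c' = 97 + 2 = 99 → 1100011
= 110101 110101 1100011
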